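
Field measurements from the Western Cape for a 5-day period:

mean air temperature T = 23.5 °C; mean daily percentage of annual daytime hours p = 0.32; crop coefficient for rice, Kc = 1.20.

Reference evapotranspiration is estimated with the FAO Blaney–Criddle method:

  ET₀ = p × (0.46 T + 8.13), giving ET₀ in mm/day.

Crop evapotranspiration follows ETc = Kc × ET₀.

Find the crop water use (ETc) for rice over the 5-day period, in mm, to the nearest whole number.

ET₀ = 0.32 × (0.46 × 23.5 + 8.13) = 0.32 × 18.940 = 6.0608 mm/d
ETc = Kc × ET₀ = 1.20 × 6.0608 = 7.2730 mm/d
Over 5 days: 7.2730 × 5 = 36.365 mm

36 mm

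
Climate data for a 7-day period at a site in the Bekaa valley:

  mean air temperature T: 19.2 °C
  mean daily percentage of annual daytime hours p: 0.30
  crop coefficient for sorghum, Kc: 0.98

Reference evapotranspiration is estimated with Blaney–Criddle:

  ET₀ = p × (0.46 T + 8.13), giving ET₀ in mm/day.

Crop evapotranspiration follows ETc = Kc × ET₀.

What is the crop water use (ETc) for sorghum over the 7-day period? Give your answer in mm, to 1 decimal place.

34.9 mm

ET₀ = 0.30 × (0.46 × 19.2 + 8.13) = 0.30 × 16.962 = 5.0886 mm/d
ETc = Kc × ET₀ = 0.98 × 5.0886 = 4.9868 mm/d
Over 7 days: 4.9868 × 7 = 34.908 mm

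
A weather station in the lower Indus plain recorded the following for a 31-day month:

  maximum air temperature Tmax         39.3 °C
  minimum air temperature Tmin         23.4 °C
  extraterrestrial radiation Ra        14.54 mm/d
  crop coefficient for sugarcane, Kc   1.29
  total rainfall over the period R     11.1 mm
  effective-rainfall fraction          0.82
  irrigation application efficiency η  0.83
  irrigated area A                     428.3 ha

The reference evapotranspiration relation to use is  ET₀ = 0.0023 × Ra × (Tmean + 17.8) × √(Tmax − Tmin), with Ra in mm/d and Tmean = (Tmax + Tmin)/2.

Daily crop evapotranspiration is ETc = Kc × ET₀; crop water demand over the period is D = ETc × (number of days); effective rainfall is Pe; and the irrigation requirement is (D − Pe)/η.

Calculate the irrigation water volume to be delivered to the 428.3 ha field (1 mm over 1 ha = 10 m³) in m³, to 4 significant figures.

Tmean = (39.3 + 23.4)/2 = 31.35 °C
ET₀ = 0.0023 × 14.54 × (31.35 + 17.8) × √15.9 = 0.0023 × 14.54 × 49.15 × 3.9875 = 6.5542 mm/d
ETc = Kc × ET₀ = 1.29 × 6.5542 = 8.4549 mm/d
Crop demand D = ETc × 31 d = 8.4549 × 31 = 262.102 mm
Pe = 0.82 × 11.1 = 9.102 mm
D − Pe = 262.102 − 9.102 = 253.000 mm
Gross irrigation = 253.000 / 0.83 = 304.819 mm
Volume = 304.819 mm × 428.3 ha × 10 = 1305539.8 m³

1306000 m³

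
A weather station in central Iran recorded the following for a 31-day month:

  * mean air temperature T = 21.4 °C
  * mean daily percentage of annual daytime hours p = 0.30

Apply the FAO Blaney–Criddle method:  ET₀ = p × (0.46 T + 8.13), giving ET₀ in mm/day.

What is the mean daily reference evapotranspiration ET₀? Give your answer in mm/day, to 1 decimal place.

ET₀ = 0.30 × (0.46 × 21.4 + 8.13) = 0.30 × 17.974 = 5.3922 mm/d

5.4 mm/day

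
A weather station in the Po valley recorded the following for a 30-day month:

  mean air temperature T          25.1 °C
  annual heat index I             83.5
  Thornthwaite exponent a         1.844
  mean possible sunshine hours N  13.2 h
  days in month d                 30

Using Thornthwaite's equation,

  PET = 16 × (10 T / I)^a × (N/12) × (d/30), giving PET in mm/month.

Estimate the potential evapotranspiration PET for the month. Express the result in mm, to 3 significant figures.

134 mm

10T/I = 10 × 25.1 / 83.5 = 3.0060
(10T/I)^a = 3.0060^1.844 = 7.6105
Uncorrected PET = 16 × 7.6105 = 121.768 mm
Correction = (N/12)(d/30) = (13.2/12)(30/30) = 1.1000
PET = 121.768 × 1.1000 = 133.945 mm/month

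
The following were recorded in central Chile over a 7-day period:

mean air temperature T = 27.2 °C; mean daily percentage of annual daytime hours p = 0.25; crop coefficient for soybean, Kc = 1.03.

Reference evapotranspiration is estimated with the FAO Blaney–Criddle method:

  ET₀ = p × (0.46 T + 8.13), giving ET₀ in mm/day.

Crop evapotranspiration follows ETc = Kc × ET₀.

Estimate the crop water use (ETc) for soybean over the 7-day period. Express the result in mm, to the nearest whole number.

37 mm

ET₀ = 0.25 × (0.46 × 27.2 + 8.13) = 0.25 × 20.642 = 5.1605 mm/d
ETc = Kc × ET₀ = 1.03 × 5.1605 = 5.3153 mm/d
Over 7 days: 5.3153 × 7 = 37.207 mm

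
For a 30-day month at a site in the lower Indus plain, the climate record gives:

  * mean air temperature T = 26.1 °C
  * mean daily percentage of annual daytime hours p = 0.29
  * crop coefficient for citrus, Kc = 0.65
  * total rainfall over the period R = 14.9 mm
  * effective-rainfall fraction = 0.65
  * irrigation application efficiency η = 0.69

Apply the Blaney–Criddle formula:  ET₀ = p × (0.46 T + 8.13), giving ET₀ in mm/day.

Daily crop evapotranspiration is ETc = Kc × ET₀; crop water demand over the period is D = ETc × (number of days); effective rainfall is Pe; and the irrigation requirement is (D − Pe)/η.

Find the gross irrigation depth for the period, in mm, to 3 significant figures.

ET₀ = 0.29 × (0.46 × 26.1 + 8.13) = 0.29 × 20.136 = 5.8394 mm/d
ETc = Kc × ET₀ = 0.65 × 5.8394 = 3.7956 mm/d
Crop demand D = ETc × 30 d = 3.7956 × 30 = 113.868 mm
Pe = 0.65 × 14.9 = 9.685 mm
D − Pe = 113.868 − 9.685 = 104.183 mm
Gross irrigation = 104.183 / 0.69 = 150.990 mm

151 mm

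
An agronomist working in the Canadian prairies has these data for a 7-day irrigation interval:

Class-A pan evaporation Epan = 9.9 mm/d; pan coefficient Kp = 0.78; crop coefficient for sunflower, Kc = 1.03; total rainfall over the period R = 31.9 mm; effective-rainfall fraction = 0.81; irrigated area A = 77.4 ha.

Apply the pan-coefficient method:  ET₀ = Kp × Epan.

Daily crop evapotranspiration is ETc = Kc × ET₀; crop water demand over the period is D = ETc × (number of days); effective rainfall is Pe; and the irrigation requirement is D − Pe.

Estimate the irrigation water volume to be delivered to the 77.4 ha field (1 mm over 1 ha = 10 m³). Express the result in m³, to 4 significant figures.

23090 m³

ET₀ = 0.78 × 9.9 = 7.7220 mm/d
ETc = Kc × ET₀ = 1.03 × 7.7220 = 7.9537 mm/d
Crop demand D = ETc × 7 d = 7.9537 × 7 = 55.676 mm
Pe = 0.81 × 31.9 = 25.839 mm
D − Pe = 55.676 − 25.839 = 29.837 mm
Volume = 29.837 mm × 77.4 ha × 10 = 23093.8 m³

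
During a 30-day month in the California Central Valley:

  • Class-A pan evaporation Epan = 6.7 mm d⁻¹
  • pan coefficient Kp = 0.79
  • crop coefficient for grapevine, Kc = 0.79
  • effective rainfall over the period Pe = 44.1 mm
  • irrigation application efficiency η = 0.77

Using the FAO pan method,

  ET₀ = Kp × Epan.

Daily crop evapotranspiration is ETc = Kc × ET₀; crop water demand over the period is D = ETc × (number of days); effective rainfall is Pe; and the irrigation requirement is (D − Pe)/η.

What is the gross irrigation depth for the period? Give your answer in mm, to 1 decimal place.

105.6 mm

ET₀ = 0.79 × 6.7 = 5.2930 mm/d
ETc = Kc × ET₀ = 0.79 × 5.2930 = 4.1815 mm/d
Crop demand D = ETc × 30 d = 4.1815 × 30 = 125.445 mm
D − Pe = 125.445 − 44.1 = 81.345 mm
Gross irrigation = 81.345 / 0.77 = 105.643 mm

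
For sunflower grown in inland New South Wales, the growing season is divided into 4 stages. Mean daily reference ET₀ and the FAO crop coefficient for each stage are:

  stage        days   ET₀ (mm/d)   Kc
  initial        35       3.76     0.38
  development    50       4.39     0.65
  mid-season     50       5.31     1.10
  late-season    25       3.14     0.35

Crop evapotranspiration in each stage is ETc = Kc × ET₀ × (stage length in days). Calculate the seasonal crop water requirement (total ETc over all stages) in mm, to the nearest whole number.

512 mm

initial: 0.38 × 3.76 × 35 = 50.01 mm
development: 0.65 × 4.39 × 50 = 142.68 mm
mid-season: 1.10 × 5.31 × 50 = 292.05 mm
late-season: 0.35 × 3.14 × 25 = 27.48 mm
Seasonal total = 512.22 mm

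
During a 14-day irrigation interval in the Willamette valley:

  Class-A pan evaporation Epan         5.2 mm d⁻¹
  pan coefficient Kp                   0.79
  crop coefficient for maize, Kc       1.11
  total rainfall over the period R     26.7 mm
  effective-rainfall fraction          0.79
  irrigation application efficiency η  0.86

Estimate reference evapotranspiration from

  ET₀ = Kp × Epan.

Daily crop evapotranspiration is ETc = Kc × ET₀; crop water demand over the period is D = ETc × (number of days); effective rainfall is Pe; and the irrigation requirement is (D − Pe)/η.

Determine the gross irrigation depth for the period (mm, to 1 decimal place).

ET₀ = 0.79 × 5.2 = 4.1080 mm/d
ETc = Kc × ET₀ = 1.11 × 4.1080 = 4.5599 mm/d
Crop demand D = ETc × 14 d = 4.5599 × 14 = 63.839 mm
Pe = 0.79 × 26.7 = 21.093 mm
D − Pe = 63.839 − 21.093 = 42.746 mm
Gross irrigation = 42.746 / 0.86 = 49.705 mm

49.7 mm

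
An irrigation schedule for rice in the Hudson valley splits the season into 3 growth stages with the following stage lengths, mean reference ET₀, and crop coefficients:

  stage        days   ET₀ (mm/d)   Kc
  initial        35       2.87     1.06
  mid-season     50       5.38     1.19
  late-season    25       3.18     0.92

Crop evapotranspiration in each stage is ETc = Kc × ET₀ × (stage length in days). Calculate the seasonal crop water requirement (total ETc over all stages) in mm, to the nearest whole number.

initial: 1.06 × 2.87 × 35 = 106.48 mm
mid-season: 1.19 × 5.38 × 50 = 320.11 mm
late-season: 0.92 × 3.18 × 25 = 73.14 mm
Seasonal total = 499.73 mm

500 mm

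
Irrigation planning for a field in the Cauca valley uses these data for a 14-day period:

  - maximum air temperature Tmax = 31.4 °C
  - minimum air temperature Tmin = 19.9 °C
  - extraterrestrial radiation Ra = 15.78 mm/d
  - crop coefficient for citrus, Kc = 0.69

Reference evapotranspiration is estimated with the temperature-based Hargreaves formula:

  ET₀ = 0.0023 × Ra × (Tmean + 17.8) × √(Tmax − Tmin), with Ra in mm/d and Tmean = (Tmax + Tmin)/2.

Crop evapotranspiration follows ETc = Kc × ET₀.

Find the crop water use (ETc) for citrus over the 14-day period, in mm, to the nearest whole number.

52 mm

Tmean = (31.4 + 19.9)/2 = 25.65 °C
ET₀ = 0.0023 × 15.78 × (25.65 + 17.8) × √11.5 = 0.0023 × 15.78 × 43.45 × 3.3912 = 5.3478 mm/d
ETc = Kc × ET₀ = 0.69 × 5.3478 = 3.6900 mm/d
Over 14 days: 3.6900 × 14 = 51.660 mm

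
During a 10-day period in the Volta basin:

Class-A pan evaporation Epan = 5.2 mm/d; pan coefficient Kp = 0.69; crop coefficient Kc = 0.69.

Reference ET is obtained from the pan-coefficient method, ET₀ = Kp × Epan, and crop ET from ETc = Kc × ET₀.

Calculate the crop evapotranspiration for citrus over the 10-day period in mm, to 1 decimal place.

24.8 mm

ET₀ = 0.69 × 5.2 = 3.5880 mm/d
ETc = Kc × ET₀ = 0.69 × 3.5880 = 2.4757 mm/d
Over 10 days: 2.4757 × 10 = 24.757 mm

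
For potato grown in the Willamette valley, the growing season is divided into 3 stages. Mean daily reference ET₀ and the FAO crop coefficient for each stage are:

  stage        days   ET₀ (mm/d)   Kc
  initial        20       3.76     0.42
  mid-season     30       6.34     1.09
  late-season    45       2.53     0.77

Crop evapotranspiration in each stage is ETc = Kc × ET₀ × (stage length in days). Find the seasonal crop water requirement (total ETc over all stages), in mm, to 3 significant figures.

327 mm

initial: 0.42 × 3.76 × 20 = 31.58 mm
mid-season: 1.09 × 6.34 × 30 = 207.32 mm
late-season: 0.77 × 2.53 × 45 = 87.66 mm
Seasonal total = 326.56 mm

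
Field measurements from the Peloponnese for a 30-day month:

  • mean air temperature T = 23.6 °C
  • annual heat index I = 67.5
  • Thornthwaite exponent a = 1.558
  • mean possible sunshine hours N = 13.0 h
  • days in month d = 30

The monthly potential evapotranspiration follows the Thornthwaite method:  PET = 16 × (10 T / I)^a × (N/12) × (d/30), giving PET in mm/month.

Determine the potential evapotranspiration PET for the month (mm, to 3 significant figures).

122 mm

10T/I = 10 × 23.6 / 67.5 = 3.4963
(10T/I)^a = 3.4963^1.558 = 7.0298
Uncorrected PET = 16 × 7.0298 = 112.477 mm
Correction = (N/12)(d/30) = (13.0/12)(30/30) = 1.0833
PET = 112.477 × 1.0833 = 121.846 mm/month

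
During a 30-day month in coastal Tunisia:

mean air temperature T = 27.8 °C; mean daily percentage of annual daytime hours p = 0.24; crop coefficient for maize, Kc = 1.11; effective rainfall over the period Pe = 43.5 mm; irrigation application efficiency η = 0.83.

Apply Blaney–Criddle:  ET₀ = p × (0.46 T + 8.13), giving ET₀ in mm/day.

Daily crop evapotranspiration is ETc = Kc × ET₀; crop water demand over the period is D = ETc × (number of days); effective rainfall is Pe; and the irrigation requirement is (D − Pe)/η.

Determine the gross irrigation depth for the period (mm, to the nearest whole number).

ET₀ = 0.24 × (0.46 × 27.8 + 8.13) = 0.24 × 20.918 = 5.0203 mm/d
ETc = Kc × ET₀ = 1.11 × 5.0203 = 5.5725 mm/d
Crop demand D = ETc × 30 d = 5.5725 × 30 = 167.175 mm
D − Pe = 167.175 − 43.5 = 123.675 mm
Gross irrigation = 123.675 / 0.83 = 149.006 mm

149 mm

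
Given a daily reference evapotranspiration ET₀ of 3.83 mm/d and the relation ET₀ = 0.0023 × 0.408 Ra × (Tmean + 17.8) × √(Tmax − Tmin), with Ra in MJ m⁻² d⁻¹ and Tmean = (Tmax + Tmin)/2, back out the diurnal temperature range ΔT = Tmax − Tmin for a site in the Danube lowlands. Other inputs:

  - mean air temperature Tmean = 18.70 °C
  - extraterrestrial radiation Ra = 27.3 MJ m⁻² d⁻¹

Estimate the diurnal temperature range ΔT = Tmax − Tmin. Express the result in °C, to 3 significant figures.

√ΔT = ET₀ / [0.0023 × 0.408 × Ra × (Tmean+17.8)] = 3.83 / (0.0023 × 11.1384 × 36.50) = 4.0960
ΔT = 4.0960² = 16.777 °C

16.8 °C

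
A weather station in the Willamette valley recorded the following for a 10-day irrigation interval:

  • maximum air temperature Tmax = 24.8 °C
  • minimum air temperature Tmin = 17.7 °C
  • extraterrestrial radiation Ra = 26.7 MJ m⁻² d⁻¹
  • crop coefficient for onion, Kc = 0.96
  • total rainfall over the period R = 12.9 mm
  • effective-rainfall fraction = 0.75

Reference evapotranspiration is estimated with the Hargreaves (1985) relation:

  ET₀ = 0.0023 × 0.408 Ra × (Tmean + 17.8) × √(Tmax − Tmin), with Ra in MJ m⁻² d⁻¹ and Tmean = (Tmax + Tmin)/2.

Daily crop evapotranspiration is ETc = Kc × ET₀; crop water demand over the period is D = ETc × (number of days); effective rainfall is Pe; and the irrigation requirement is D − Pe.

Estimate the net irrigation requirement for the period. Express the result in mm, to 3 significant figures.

15.4 mm

Tmean = (24.8 + 17.7)/2 = 21.25 °C
0.408 Ra = 0.408 × 26.7 = 10.8936 mm/d equivalent
ET₀ = 0.0023 × 10.8936 × (21.25 + 17.8) × √7.1 = 0.0023 × 10.8936 × 39.05 × 2.6646 = 2.6071 mm/d
ETc = Kc × ET₀ = 0.96 × 2.6071 = 2.5028 mm/d
Crop demand D = ETc × 10 d = 2.5028 × 10 = 25.028 mm
Pe = 0.75 × 12.9 = 9.675 mm
D − Pe = 25.028 − 9.675 = 15.353 mm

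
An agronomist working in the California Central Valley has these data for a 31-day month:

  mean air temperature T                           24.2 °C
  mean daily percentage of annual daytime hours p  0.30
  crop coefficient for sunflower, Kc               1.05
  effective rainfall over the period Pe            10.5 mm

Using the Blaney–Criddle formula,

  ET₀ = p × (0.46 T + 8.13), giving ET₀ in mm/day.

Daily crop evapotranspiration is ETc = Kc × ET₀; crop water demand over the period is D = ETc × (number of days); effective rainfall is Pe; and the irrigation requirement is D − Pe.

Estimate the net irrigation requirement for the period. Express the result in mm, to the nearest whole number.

178 mm

ET₀ = 0.30 × (0.46 × 24.2 + 8.13) = 0.30 × 19.262 = 5.7786 mm/d
ETc = Kc × ET₀ = 1.05 × 5.7786 = 6.0675 mm/d
Crop demand D = ETc × 31 d = 6.0675 × 31 = 188.093 mm
D − Pe = 188.093 − 10.5 = 177.593 mm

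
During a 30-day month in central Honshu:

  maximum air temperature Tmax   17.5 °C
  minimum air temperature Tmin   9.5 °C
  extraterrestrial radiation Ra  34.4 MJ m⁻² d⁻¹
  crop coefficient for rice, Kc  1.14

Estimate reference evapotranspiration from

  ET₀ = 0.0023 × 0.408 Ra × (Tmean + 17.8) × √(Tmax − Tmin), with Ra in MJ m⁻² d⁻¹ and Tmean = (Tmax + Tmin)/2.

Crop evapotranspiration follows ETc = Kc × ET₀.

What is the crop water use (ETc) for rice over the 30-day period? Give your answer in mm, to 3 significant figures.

97.7 mm

Tmean = (17.5 + 9.5)/2 = 13.50 °C
0.408 Ra = 0.408 × 34.4 = 14.0352 mm/d equivalent
ET₀ = 0.0023 × 14.0352 × (13.50 + 17.8) × √8.0 = 0.0023 × 14.0352 × 31.30 × 2.8284 = 2.8578 mm/d
ETc = Kc × ET₀ = 1.14 × 2.8578 = 3.2579 mm/d
Over 30 days: 3.2579 × 30 = 97.737 mm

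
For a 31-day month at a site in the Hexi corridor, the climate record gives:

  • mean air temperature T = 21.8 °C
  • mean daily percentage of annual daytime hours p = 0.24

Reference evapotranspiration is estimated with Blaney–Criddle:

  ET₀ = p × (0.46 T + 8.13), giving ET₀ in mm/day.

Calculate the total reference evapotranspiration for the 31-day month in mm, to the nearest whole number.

ET₀ = 0.24 × (0.46 × 21.8 + 8.13) = 0.24 × 18.158 = 4.3579 mm/d
Monthly total = 4.3579 × 31 = 135.095 mm

135 mm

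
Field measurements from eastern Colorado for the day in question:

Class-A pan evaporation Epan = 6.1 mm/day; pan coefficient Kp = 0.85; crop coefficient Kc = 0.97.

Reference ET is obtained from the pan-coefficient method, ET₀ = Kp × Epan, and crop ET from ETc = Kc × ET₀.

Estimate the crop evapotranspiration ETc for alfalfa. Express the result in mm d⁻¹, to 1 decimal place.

ET₀ = 0.85 × 6.1 = 5.1850 mm/d
ETc = Kc × ET₀ = 0.97 × 5.1850 = 5.0295 mm/d

5.0 mm d⁻¹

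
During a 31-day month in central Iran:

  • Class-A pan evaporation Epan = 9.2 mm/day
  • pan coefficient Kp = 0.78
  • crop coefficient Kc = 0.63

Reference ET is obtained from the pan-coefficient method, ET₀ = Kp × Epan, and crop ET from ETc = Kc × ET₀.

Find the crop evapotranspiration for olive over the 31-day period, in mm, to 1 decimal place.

ET₀ = 0.78 × 9.2 = 7.1760 mm/d
ETc = Kc × ET₀ = 0.63 × 7.1760 = 4.5209 mm/d
Over 31 days: 4.5209 × 31 = 140.148 mm

140.1 mm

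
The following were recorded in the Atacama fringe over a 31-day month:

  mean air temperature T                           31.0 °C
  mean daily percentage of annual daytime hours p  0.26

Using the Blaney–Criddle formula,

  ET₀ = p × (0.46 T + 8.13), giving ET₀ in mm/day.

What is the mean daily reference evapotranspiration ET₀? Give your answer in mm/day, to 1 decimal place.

ET₀ = 0.26 × (0.46 × 31.0 + 8.13) = 0.26 × 22.390 = 5.8214 mm/d

5.8 mm/day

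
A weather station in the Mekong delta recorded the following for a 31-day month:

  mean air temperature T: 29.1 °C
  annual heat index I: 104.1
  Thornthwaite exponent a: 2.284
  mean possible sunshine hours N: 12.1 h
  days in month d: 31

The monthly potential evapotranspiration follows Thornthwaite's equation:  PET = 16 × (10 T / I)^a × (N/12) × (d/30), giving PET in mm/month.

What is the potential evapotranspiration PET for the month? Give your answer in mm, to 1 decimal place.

10T/I = 10 × 29.1 / 104.1 = 2.7954
(10T/I)^a = 2.7954^2.284 = 10.4635
Uncorrected PET = 16 × 10.4635 = 167.416 mm
Correction = (N/12)(d/30) = (12.1/12)(31/30) = 1.0419
PET = 167.416 × 1.0419 = 174.431 mm/month

174.4 mm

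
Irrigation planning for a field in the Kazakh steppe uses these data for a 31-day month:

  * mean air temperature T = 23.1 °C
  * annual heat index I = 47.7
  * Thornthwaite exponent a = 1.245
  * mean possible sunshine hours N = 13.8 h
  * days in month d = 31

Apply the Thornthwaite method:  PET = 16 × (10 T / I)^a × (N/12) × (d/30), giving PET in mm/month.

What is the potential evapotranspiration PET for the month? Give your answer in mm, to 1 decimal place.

135.5 mm

10T/I = 10 × 23.1 / 47.7 = 4.8428
(10T/I)^a = 4.8428^1.245 = 7.1276
Uncorrected PET = 16 × 7.1276 = 114.042 mm
Correction = (N/12)(d/30) = (13.8/12)(31/30) = 1.1883
PET = 114.042 × 1.1883 = 135.516 mm/month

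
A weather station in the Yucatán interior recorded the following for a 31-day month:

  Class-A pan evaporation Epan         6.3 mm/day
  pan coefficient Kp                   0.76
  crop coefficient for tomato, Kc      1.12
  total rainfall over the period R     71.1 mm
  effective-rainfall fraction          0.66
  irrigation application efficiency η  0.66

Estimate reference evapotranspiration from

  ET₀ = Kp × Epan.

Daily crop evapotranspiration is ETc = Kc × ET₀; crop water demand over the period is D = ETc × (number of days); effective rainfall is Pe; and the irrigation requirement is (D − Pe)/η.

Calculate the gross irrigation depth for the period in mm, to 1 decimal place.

180.8 mm

ET₀ = 0.76 × 6.3 = 4.7880 mm/d
ETc = Kc × ET₀ = 1.12 × 4.7880 = 5.3626 mm/d
Crop demand D = ETc × 31 d = 5.3626 × 31 = 166.241 mm
Pe = 0.66 × 71.1 = 46.926 mm
D − Pe = 166.241 − 46.926 = 119.315 mm
Gross irrigation = 119.315 / 0.66 = 180.780 mm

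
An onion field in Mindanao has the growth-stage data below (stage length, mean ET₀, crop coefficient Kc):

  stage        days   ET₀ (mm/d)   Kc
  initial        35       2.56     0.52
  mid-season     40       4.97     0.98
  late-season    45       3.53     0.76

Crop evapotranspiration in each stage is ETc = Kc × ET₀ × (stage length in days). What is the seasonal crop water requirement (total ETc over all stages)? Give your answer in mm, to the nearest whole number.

initial: 0.52 × 2.56 × 35 = 46.59 mm
mid-season: 0.98 × 4.97 × 40 = 194.82 mm
late-season: 0.76 × 3.53 × 45 = 120.73 mm
Seasonal total = 362.14 mm

362 mm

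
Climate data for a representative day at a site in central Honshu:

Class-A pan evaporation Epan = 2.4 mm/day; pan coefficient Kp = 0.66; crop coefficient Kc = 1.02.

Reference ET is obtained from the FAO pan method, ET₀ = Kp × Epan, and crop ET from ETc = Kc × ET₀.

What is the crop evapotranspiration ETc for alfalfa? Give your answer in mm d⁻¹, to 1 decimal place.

ET₀ = 0.66 × 2.4 = 1.5840 mm/d
ETc = Kc × ET₀ = 1.02 × 1.5840 = 1.6157 mm/d

1.6 mm d⁻¹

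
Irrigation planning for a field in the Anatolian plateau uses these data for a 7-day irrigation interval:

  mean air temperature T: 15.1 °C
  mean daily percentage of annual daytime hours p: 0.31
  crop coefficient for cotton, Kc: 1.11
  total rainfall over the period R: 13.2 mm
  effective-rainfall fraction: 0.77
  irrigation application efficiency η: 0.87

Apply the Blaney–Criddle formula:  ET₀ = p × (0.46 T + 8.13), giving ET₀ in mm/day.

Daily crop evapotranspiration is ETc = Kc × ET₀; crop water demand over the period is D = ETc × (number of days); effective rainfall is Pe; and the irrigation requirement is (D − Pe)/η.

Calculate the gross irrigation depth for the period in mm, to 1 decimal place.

ET₀ = 0.31 × (0.46 × 15.1 + 8.13) = 0.31 × 15.076 = 4.6736 mm/d
ETc = Kc × ET₀ = 1.11 × 4.6736 = 5.1877 mm/d
Crop demand D = ETc × 7 d = 5.1877 × 7 = 36.314 mm
Pe = 0.77 × 13.2 = 10.164 mm
D − Pe = 36.314 − 10.164 = 26.150 mm
Gross irrigation = 26.150 / 0.87 = 30.057 mm

30.1 mm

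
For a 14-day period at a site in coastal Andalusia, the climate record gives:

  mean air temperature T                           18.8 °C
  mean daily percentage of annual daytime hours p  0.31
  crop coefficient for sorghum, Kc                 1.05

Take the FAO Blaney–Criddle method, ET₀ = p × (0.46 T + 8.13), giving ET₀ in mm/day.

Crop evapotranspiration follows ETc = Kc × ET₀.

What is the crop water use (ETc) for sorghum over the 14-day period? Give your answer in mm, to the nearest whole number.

76 mm

ET₀ = 0.31 × (0.46 × 18.8 + 8.13) = 0.31 × 16.778 = 5.2012 mm/d
ETc = Kc × ET₀ = 1.05 × 5.2012 = 5.4613 mm/d
Over 14 days: 5.4613 × 14 = 76.458 mm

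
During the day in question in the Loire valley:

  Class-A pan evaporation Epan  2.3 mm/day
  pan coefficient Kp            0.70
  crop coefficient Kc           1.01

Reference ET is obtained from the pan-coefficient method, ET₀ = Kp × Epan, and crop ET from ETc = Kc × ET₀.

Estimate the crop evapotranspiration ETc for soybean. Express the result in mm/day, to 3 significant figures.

1.63 mm/day

ET₀ = 0.70 × 2.3 = 1.6100 mm/d
ETc = Kc × ET₀ = 1.01 × 1.6100 = 1.6261 mm/d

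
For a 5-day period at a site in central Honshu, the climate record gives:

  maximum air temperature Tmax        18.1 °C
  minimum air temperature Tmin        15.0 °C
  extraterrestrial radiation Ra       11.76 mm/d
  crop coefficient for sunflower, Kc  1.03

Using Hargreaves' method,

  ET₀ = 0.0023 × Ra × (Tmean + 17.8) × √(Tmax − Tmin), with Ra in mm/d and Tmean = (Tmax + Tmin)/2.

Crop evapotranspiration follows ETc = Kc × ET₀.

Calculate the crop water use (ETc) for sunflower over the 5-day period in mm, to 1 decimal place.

Tmean = (18.1 + 15.0)/2 = 16.55 °C
ET₀ = 0.0023 × 11.76 × (16.55 + 17.8) × √3.1 = 0.0023 × 11.76 × 34.35 × 1.7607 = 1.6359 mm/d
ETc = Kc × ET₀ = 1.03 × 1.6359 = 1.6850 mm/d
Over 5 days: 1.6850 × 5 = 8.425 mm

8.4 mm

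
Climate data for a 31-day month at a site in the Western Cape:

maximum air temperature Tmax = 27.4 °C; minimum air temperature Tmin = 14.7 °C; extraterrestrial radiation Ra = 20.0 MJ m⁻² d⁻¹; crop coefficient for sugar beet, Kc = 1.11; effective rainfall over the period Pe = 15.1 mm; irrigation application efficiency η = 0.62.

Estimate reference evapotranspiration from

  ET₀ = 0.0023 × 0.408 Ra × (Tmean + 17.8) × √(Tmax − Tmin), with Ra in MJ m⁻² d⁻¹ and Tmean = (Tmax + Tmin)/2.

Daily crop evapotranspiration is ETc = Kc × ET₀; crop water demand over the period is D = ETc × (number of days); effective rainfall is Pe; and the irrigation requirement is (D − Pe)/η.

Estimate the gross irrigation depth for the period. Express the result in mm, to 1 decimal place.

119.9 mm

Tmean = (27.4 + 14.7)/2 = 21.05 °C
0.408 Ra = 0.408 × 20.0 = 8.1600 mm/d equivalent
ET₀ = 0.0023 × 8.1600 × (21.05 + 17.8) × √12.7 = 0.0023 × 8.1600 × 38.85 × 3.5637 = 2.5984 mm/d
ETc = Kc × ET₀ = 1.11 × 2.5984 = 2.8842 mm/d
Crop demand D = ETc × 31 d = 2.8842 × 31 = 89.410 mm
D − Pe = 89.410 − 15.1 = 74.310 mm
Gross irrigation = 74.310 / 0.62 = 119.855 mm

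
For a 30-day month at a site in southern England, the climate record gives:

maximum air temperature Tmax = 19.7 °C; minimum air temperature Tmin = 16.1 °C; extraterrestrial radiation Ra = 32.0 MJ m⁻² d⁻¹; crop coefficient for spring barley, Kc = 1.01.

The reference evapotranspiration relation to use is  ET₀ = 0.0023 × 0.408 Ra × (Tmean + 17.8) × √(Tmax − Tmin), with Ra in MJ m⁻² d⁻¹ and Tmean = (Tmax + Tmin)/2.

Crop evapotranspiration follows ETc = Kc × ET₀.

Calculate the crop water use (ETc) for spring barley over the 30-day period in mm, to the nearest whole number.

62 mm

Tmean = (19.7 + 16.1)/2 = 17.90 °C
0.408 Ra = 0.408 × 32.0 = 13.0560 mm/d equivalent
ET₀ = 0.0023 × 13.0560 × (17.90 + 17.8) × √3.6 = 0.0023 × 13.0560 × 35.70 × 1.8974 = 2.0341 mm/d
ETc = Kc × ET₀ = 1.01 × 2.0341 = 2.0544 mm/d
Over 30 days: 2.0544 × 30 = 61.632 mm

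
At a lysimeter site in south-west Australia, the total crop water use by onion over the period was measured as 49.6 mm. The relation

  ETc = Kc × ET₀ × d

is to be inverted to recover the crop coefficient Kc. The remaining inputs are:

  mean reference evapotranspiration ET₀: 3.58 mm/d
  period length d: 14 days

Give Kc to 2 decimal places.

ETc = Kc × ET₀ × d  ⇒  Kc = ETc / (ET₀ × d)
Kc = 49.6 / (3.58 × 14) = 49.6 / 50.12 = 0.9896

0.99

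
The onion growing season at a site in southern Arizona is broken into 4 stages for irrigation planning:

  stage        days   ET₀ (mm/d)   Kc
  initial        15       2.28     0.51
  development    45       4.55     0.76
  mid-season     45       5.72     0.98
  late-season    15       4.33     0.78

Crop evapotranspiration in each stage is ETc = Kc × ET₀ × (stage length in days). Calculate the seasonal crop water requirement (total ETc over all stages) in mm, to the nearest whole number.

initial: 0.51 × 2.28 × 15 = 17.44 mm
development: 0.76 × 4.55 × 45 = 155.61 mm
mid-season: 0.98 × 5.72 × 45 = 252.25 mm
late-season: 0.78 × 4.33 × 15 = 50.66 mm
Seasonal total = 475.96 mm

476 mm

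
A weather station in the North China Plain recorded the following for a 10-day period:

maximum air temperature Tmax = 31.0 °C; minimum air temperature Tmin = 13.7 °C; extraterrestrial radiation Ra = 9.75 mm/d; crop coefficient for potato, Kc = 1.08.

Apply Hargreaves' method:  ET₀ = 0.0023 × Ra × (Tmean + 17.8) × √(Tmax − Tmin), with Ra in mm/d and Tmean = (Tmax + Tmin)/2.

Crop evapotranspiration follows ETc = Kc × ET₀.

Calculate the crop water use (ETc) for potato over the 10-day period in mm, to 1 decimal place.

Tmean = (31.0 + 13.7)/2 = 22.35 °C
ET₀ = 0.0023 × 9.75 × (22.35 + 17.8) × √17.3 = 0.0023 × 9.75 × 40.15 × 4.1593 = 3.7449 mm/d
ETc = Kc × ET₀ = 1.08 × 3.7449 = 4.0445 mm/d
Over 10 days: 4.0445 × 10 = 40.445 mm

40.4 mm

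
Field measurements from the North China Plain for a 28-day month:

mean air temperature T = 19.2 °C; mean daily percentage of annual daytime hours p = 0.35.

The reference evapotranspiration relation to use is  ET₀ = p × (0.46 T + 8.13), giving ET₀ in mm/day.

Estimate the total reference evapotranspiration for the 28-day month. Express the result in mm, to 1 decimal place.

ET₀ = 0.35 × (0.46 × 19.2 + 8.13) = 0.35 × 16.962 = 5.9367 mm/d
Monthly total = 5.9367 × 28 = 166.228 mm

166.2 mm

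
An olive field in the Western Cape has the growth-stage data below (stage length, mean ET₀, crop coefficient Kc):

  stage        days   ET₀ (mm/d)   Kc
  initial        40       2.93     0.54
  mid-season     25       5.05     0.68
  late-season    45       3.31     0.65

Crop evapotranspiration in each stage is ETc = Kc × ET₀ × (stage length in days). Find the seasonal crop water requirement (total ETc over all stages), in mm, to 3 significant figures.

246 mm

initial: 0.54 × 2.93 × 40 = 63.29 mm
mid-season: 0.68 × 5.05 × 25 = 85.85 mm
late-season: 0.65 × 3.31 × 45 = 96.82 mm
Seasonal total = 245.96 mm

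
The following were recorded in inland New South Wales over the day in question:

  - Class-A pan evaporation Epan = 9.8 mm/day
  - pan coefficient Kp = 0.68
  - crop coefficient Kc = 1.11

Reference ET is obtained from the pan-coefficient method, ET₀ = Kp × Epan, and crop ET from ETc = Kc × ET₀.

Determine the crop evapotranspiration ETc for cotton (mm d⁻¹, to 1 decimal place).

7.4 mm d⁻¹

ET₀ = 0.68 × 9.8 = 6.6640 mm/d
ETc = Kc × ET₀ = 1.11 × 6.6640 = 7.3970 mm/d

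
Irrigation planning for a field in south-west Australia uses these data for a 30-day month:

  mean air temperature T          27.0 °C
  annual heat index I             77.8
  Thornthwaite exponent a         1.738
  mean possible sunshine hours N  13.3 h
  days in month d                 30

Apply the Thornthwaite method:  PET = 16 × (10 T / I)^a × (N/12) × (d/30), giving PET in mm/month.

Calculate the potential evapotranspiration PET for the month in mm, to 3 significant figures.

10T/I = 10 × 27.0 / 77.8 = 3.4704
(10T/I)^a = 3.4704^1.738 = 8.6932
Uncorrected PET = 16 × 8.6932 = 139.091 mm
Correction = (N/12)(d/30) = (13.3/12)(30/30) = 1.1083
PET = 139.091 × 1.1083 = 154.155 mm/month

154 mm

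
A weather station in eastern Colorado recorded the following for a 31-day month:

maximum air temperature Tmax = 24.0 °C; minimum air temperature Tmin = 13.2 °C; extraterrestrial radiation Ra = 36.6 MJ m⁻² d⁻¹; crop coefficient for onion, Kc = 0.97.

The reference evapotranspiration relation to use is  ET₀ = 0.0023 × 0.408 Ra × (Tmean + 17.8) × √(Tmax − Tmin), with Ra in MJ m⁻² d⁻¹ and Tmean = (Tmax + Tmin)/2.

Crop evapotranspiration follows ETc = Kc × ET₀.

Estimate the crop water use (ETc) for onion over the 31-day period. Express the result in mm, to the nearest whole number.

Tmean = (24.0 + 13.2)/2 = 18.60 °C
0.408 Ra = 0.408 × 36.6 = 14.9328 mm/d equivalent
ET₀ = 0.0023 × 14.9328 × (18.60 + 17.8) × √10.8 = 0.0023 × 14.9328 × 36.40 × 3.2863 = 4.1084 mm/d
ETc = Kc × ET₀ = 0.97 × 4.1084 = 3.9851 mm/d
Over 31 days: 3.9851 × 31 = 123.538 mm

124 mm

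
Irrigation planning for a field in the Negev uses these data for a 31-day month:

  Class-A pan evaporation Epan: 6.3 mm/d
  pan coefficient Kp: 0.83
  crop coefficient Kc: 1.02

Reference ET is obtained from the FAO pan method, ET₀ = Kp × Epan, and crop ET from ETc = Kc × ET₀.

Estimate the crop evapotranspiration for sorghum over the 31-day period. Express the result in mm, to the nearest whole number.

165 mm

ET₀ = 0.83 × 6.3 = 5.2290 mm/d
ETc = Kc × ET₀ = 1.02 × 5.2290 = 5.3336 mm/d
Over 31 days: 5.3336 × 31 = 165.342 mm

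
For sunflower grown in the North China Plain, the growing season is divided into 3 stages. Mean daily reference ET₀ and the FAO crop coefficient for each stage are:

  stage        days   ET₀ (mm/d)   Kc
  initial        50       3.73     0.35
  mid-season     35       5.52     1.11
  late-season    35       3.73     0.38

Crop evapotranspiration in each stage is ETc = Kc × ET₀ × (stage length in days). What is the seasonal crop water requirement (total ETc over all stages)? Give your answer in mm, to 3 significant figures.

329 mm

initial: 0.35 × 3.73 × 50 = 65.28 mm
mid-season: 1.11 × 5.52 × 35 = 214.45 mm
late-season: 0.38 × 3.73 × 35 = 49.61 mm
Seasonal total = 329.34 mm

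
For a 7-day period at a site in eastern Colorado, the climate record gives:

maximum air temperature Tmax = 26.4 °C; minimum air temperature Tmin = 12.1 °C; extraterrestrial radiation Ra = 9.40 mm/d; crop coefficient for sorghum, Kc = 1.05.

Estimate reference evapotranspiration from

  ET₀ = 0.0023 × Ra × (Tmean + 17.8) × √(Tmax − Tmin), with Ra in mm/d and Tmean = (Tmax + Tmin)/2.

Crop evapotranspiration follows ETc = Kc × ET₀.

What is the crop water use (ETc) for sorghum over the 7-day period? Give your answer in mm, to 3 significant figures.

Tmean = (26.4 + 12.1)/2 = 19.25 °C
ET₀ = 0.0023 × 9.40 × (19.25 + 17.8) × √14.3 = 0.0023 × 9.40 × 37.05 × 3.7815 = 3.0291 mm/d
ETc = Kc × ET₀ = 1.05 × 3.0291 = 3.1806 mm/d
Over 7 days: 3.1806 × 7 = 22.264 mm

22.3 mm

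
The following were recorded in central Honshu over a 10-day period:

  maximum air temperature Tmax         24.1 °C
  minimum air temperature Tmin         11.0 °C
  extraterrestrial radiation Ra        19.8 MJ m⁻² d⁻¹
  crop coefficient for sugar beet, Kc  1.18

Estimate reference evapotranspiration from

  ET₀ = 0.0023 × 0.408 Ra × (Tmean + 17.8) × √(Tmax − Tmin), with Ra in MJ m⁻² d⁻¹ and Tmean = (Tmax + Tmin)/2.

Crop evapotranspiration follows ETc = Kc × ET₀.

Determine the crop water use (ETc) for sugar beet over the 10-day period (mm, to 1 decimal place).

28.1 mm

Tmean = (24.1 + 11.0)/2 = 17.55 °C
0.408 Ra = 0.408 × 19.8 = 8.0784 mm/d equivalent
ET₀ = 0.0023 × 8.0784 × (17.55 + 17.8) × √13.1 = 0.0023 × 8.0784 × 35.35 × 3.6194 = 2.3773 mm/d
ETc = Kc × ET₀ = 1.18 × 2.3773 = 2.8052 mm/d
Over 10 days: 2.8052 × 10 = 28.052 mm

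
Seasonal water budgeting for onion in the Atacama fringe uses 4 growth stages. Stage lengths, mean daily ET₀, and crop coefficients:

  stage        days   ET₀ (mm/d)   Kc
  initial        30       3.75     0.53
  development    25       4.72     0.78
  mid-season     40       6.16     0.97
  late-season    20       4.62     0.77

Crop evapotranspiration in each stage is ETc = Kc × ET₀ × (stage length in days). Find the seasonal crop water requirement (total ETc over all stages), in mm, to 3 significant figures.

462 mm

initial: 0.53 × 3.75 × 30 = 59.63 mm
development: 0.78 × 4.72 × 25 = 92.04 mm
mid-season: 0.97 × 6.16 × 40 = 239.01 mm
late-season: 0.77 × 4.62 × 20 = 71.15 mm
Seasonal total = 461.83 mm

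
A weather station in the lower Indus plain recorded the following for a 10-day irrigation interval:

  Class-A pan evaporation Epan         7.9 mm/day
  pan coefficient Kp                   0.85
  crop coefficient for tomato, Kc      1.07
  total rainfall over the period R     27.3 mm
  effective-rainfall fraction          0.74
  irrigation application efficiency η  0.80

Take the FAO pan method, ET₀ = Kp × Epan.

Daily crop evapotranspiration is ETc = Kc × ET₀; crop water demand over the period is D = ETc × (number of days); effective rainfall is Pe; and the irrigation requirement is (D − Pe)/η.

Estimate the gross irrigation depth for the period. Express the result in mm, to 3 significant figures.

64.6 mm

ET₀ = 0.85 × 7.9 = 6.7150 mm/d
ETc = Kc × ET₀ = 1.07 × 6.7150 = 7.1851 mm/d
Crop demand D = ETc × 10 d = 7.1851 × 10 = 71.851 mm
Pe = 0.74 × 27.3 = 20.202 mm
D − Pe = 71.851 − 20.202 = 51.649 mm
Gross irrigation = 51.649 / 0.80 = 64.561 mm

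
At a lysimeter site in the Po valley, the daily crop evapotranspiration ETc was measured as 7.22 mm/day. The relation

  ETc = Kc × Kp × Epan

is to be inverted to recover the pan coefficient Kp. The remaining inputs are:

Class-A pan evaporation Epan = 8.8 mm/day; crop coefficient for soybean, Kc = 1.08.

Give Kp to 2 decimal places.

ETc = Kc × Kp × Epan  ⇒  Kp = ETc / (Kc × Epan)
Kp = 7.22 / (1.08 × 8.8) = 7.22 / 9.504 = 0.7597

0.76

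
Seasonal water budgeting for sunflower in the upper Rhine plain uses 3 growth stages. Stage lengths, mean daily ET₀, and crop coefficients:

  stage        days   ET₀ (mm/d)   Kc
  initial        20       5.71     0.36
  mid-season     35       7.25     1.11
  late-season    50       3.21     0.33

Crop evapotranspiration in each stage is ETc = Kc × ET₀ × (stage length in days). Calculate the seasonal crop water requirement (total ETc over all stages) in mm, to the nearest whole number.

376 mm

initial: 0.36 × 5.71 × 20 = 41.11 mm
mid-season: 1.11 × 7.25 × 35 = 281.66 mm
late-season: 0.33 × 3.21 × 50 = 52.97 mm
Seasonal total = 375.74 mm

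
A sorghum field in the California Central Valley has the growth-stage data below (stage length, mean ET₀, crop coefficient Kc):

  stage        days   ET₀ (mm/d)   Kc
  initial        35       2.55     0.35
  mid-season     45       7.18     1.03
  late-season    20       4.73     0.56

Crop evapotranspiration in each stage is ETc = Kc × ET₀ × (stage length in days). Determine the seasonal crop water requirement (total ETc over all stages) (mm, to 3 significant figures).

417 mm

initial: 0.35 × 2.55 × 35 = 31.24 mm
mid-season: 1.03 × 7.18 × 45 = 332.79 mm
late-season: 0.56 × 4.73 × 20 = 52.98 mm
Seasonal total = 417.01 mm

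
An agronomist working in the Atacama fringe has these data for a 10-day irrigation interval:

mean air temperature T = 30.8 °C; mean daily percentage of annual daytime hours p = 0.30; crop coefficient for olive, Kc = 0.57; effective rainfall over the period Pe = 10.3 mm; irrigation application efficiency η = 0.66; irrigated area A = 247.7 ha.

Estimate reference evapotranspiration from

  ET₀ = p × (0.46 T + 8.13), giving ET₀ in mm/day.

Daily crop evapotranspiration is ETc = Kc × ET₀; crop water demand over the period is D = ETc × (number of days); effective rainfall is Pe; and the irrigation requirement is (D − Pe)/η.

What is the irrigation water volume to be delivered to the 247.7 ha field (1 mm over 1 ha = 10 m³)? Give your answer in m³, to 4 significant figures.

ET₀ = 0.30 × (0.46 × 30.8 + 8.13) = 0.30 × 22.298 = 6.6894 mm/d
ETc = Kc × ET₀ = 0.57 × 6.6894 = 3.8130 mm/d
Crop demand D = ETc × 10 d = 3.8130 × 10 = 38.130 mm
D − Pe = 38.130 − 10.3 = 27.830 mm
Gross irrigation = 27.830 / 0.66 = 42.167 mm
Volume = 42.167 mm × 247.7 ha × 10 = 104447.7 m³

104400 m³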